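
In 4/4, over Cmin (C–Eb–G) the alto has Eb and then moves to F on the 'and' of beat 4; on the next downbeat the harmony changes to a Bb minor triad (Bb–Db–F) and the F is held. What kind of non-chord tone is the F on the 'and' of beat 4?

The harmony at that moment is C minor triad (C, Eb, G); F is not a chord tone.
It is approached by step up from Eb and then sustained as the same pitch into the next harmony.
Arriving early and becoming a chord tone when the harmony changes — an anticipation.

Anticipation.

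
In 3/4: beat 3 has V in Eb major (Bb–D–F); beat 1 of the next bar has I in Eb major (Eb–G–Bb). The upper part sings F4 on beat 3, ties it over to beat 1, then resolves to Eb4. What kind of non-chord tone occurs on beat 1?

The harmony at that moment is Eb major triad (Eb, G, Bb); F4 is not a chord tone.
It is held over (the same pitch as the preceding F4) and left by step down to Eb4.
Held over from the previous chord and resolving down by step — a suspension.

Suspension.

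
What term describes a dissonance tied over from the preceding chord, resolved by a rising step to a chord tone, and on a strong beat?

Retardation.

Approach: by preparation — the pitch is first a chord tone, then held (tied or repeated) while the harmony changes under it. Departure: up by step. Metric position: strong.
A prepared dissonance that resolves upward by step — a retardation. (The same figure resolving downward would be a suspension.)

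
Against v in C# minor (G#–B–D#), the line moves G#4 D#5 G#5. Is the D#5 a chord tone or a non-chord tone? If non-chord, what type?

G# minor triad contains G#, B, D#; D# is the fifth, so it is a chord tone.

Chord tone (the fifth of G# minor triad).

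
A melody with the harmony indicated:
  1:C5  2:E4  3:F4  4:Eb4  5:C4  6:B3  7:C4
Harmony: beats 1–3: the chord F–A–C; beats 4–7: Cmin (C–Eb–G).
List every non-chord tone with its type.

E4 (beat 2) — appoggiatura; B3 (beat 6) — neighbor tone.

The harmony at that moment is F major triad (F, A, C); E4 is not a chord tone.
It is approached by leap down from C5 and left by step up to F4.
Leap in, step out — an appoggiatura.
The harmony at that moment is C minor triad (C, Eb, G); B3 is not a chord tone.
It is approached by step down from C4 and left by step up to C4.
Step away and step back to the same note — a neighbor tone (lower neighbor).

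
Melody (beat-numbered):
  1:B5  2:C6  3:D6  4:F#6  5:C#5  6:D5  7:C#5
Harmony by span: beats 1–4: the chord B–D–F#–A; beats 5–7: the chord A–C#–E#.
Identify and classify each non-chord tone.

The harmony at that moment is B minor seventh chord (B, D, F#, A); C6 is not a chord tone.
It is approached by step up from B5 and left by step up to D6.
Step in, step out in the same direction — a passing tone.
The harmony at that moment is A augmented triad (A, C#, E#); D5 is not a chord tone.
It is approached by step up from C#5 and left by step down to C#5.
Step away and step back to the same note — a neighbor tone (upper neighbor).

C6 (beat 2) — passing tone; D5 (beat 6) — neighbor tone.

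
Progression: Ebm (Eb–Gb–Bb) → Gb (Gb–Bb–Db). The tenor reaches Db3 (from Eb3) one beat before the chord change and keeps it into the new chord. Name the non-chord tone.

The harmony at that moment is Eb minor triad (Eb, Gb, Bb); Db3 is not a chord tone.
It is approached by step down from Eb3 and then sustained as the same pitch into the next harmony.
Arriving early and becoming a chord tone when the harmony changes — an anticipation.

Db3 is an anticipation.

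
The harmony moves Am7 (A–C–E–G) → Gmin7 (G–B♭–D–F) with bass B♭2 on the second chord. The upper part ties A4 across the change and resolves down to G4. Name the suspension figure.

At the second chord the bass is B♭2. The suspended A4 lies a seventh above the bass; after resolving down by step to G4, the interval above the bass becomes a sixth.
Suspension figures are named by those two intervals: 7–6.

7–6 suspension.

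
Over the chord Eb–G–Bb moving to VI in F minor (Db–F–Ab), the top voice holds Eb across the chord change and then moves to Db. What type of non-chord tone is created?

The harmony at that moment is Db major triad (Db, F, Ab); Eb is not a chord tone.
It is held over (the same pitch as the preceding Eb) and left by step down to Db.
Held over from the previous chord and resolving down by step — a suspension.

Eb is a suspension.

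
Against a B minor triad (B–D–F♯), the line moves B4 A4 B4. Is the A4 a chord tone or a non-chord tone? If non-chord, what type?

Non-chord tone — a neighbor tone.

The harmony at that moment is B minor triad (B, D, F♯); A4 is not a chord tone.
It is approached by step down from B4 and left by step up to B4.
Step away and step back to the same note — a neighbor tone (lower neighbor).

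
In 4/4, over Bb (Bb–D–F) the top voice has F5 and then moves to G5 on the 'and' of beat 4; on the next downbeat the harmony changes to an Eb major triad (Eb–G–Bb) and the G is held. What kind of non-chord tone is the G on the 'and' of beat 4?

Anticipation.

The harmony at that moment is Bb major triad (Bb, D, F); G5 is not a chord tone.
It is approached by step up from F5 and then sustained as the same pitch into the next harmony.
Arriving early and becoming a chord tone when the harmony changes — an anticipation.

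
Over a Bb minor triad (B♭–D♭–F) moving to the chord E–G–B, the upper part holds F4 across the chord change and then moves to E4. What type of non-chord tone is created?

F4 is a suspension.

The harmony at that moment is E minor triad (E, G, B); F4 is not a chord tone.
It is held over (the same pitch as the preceding F4) and left by step down to E4.
Held over from the previous chord and resolving down by step — a suspension.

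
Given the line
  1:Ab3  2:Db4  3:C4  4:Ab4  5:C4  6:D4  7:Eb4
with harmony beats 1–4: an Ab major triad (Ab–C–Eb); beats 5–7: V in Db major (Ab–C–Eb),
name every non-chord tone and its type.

Db4 (beat 2) — appoggiatura; D4 (beat 6) — passing tone.

The harmony at that moment is Ab major triad (Ab, C, Eb); Db4 is not a chord tone.
It is approached by leap up from Ab3 and left by step down to C4.
Leap in, step out — an appoggiatura.
The harmony at that moment is Ab major triad (Ab, C, Eb); D4 is not a chord tone.
It is approached by step up from C4 and left by step up to Eb4.
Step in, step out in the same direction — a passing tone.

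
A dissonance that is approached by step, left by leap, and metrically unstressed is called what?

Escape tone.

Approach: by step. Departure: by leap. Metric position: weak.
Step in, leap out, from a weak position — an escape tone (échappée). (It is the mirror image of the appoggiatura, which leaps in and steps out on a strong beat.)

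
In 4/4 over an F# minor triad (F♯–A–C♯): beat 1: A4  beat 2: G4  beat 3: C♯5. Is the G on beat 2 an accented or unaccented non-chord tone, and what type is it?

The harmony at that moment is F♯ minor triad (F♯, A, C♯); G4 is not a chord tone.
It is approached by step down from A4 and left by leap up to C♯5.
Step in, leap out — an escape tone.
It falls on a weak beat, so it is unaccented.

Unaccented escape tone.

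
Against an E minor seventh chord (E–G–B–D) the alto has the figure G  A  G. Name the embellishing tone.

A is a neighbor tone.

The harmony at that moment is E minor seventh chord (E, G, B, D); A is not a chord tone.
It is approached by step up from G and left by step down to G.
Step away and step back to the same note — a neighbor tone (upper neighbor).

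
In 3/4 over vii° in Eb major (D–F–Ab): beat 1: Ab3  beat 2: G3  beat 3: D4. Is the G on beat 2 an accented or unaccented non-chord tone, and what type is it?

Unaccented escape tone.

The harmony at that moment is D diminished triad (D, F, Ab); G3 is not a chord tone.
It is approached by step down from Ab3 and left by leap up to D4.
Step in, leap out — an escape tone.
It falls on a weak beat, so it is unaccented.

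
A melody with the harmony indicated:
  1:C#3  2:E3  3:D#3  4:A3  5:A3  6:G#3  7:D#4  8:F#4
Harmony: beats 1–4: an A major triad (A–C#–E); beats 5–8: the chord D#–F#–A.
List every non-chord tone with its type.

D#3 (beat 3) — escape tone; G#3 (beat 6) — escape tone.

The harmony at that moment is A major triad (A, C#, E); D#3 is not a chord tone.
It is approached by step down from E3 and left by leap up to A3.
Step in, leap out — an escape tone.
The harmony at that moment is D# diminished triad (D#, F#, A); G#3 is not a chord tone.
It is approached by step down from A3 and left by leap up to D#4.
Step in, leap out — an escape tone.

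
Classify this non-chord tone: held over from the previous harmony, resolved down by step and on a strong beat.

Approach: by preparation — the pitch is first a chord tone, then held (tied or repeated) while the harmony changes under it. Departure: down by step. Metric position: strong.
A prepared dissonance that resolves downward by step — a suspension. (The same figure resolving upward would be a retardation.)

Suspension.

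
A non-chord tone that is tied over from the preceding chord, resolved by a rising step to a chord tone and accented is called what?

Approach: by preparation — the pitch is first a chord tone, then held (tied or repeated) while the harmony changes under it. Departure: up by step. Metric position: strong.
A prepared dissonance that resolves upward by step — a retardation. (The same figure resolving downward would be a suspension.)

Retardation.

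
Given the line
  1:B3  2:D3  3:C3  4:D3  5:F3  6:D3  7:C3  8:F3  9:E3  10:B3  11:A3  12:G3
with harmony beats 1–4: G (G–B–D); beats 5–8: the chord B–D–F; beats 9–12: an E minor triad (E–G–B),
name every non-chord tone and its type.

The harmony at that moment is G major triad (G, B, D); C3 is not a chord tone.
It is approached by step down from D3 and left by step up to D3.
Step away and step back to the same note — a neighbor tone (lower neighbor).
The harmony at that moment is B diminished triad (B, D, F); C3 is not a chord tone.
It is approached by step down from D3 and left by leap up to F3.
Step in, leap out — an escape tone.
The harmony at that moment is E minor triad (E, G, B); A3 is not a chord tone.
It is approached by step down from B3 and left by step down to G3.
Step in, step out in the same direction — a passing tone.

C3 (beat 3) — neighbor tone; C3 (beat 7) — escape tone; A3 (beat 11) — passing tone.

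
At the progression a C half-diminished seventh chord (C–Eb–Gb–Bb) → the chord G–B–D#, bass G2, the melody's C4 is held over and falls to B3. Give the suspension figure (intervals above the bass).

At the second chord the bass is G2. The suspended C4 lies a fourth above the bass; after resolving down by step to B3, the interval above the bass becomes a third.
Suspension figures are named by those two intervals: 4–3.

4–3 suspension.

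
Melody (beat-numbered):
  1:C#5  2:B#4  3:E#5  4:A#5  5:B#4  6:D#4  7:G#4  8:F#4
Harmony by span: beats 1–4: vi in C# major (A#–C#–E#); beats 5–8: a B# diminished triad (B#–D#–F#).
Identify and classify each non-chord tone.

The harmony at that moment is A# minor triad (A#, C#, E#); B#4 is not a chord tone.
It is approached by step down from C#5 and left by leap up to E#5.
Step in, leap out — an escape tone.
The harmony at that moment is B# diminished triad (B#, D#, F#); G#4 is not a chord tone.
It is approached by leap up from D#4 and left by step down to F#4.
Leap in, step out — an appoggiatura.

B#4 (beat 2) — escape tone; G#4 (beat 7) — appoggiatura.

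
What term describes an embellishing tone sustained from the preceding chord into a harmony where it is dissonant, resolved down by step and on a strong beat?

Approach: by preparation — the pitch is first a chord tone, then held (tied or repeated) while the harmony changes under it. Departure: down by step. Metric position: strong.
A prepared dissonance that resolves downward by step — a suspension. (The same figure resolving upward would be a retardation.)

Suspension.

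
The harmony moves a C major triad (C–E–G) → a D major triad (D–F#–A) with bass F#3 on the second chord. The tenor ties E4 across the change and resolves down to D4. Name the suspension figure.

7–6 suspension.

At the second chord the bass is F#3. The suspended E4 lies a seventh above the bass; after resolving down by step to D4, the interval above the bass becomes a sixth.
Suspension figures are named by those two intervals: 7–6.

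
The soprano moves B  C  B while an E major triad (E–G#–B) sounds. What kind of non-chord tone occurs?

C is a neighbor tone.

The harmony at that moment is E major triad (E, G#, B); C is not a chord tone.
It is approached by step up from B and left by step down to B.
Step away and step back to the same note — a neighbor tone (upper neighbor).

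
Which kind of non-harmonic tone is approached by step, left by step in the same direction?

Passing tone.

Approach: by step. Departure: by step, continuing in the same direction.
Stepwise on both sides with no change of direction means the note fills in the space between two different chord tones — a passing tone. (Had it turned back to its starting note it would be a neighbor tone instead.)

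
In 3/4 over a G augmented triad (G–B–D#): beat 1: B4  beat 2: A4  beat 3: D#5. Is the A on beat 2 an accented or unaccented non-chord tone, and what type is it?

The harmony at that moment is G augmented triad (G, B, D#); A4 is not a chord tone.
It is approached by step down from B4 and left by leap up to D#5.
Step in, leap out — an escape tone.
It falls on a weak beat, so it is unaccented.

Unaccented escape tone.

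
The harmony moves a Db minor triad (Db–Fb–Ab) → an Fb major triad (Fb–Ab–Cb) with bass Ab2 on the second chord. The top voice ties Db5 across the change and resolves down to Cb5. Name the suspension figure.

At the second chord the bass is Ab2. The suspended Db5 lies a fourth above the bass; after resolving down by step to Cb5, the interval above the bass becomes a third.
Suspension figures are named by those two intervals: 4–3.

4–3 suspension.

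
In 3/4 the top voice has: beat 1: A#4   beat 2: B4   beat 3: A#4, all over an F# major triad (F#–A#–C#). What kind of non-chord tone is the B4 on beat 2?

Upper neighbor tone.

The harmony at that moment is F# major triad (F#, A#, C#); B4 is not a chord tone.
It is approached by step up from A#4 and left by step down to A#4.
Step away and step back to the same note — a neighbor tone (upper neighbor).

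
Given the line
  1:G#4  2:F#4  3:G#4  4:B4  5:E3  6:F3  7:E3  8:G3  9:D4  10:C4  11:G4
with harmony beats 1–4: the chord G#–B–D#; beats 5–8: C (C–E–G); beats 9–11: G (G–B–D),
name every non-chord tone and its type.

The harmony at that moment is G# minor triad (G#, B, D#); F#4 is not a chord tone.
It is approached by step down from G#4 and left by step up to G#4.
Step away and step back to the same note — a neighbor tone (lower neighbor).
The harmony at that moment is C major triad (C, E, G); F3 is not a chord tone.
It is approached by step up from E3 and left by step down to E3.
Step away and step back to the same note — a neighbor tone (upper neighbor).
The harmony at that moment is G major triad (G, B, D); C4 is not a chord tone.
It is approached by step down from D4 and left by leap up to G4.
Step in, leap out — an escape tone.

F#4 (beat 2) — neighbor tone; F3 (beat 6) — neighbor tone; C4 (beat 10) — escape tone.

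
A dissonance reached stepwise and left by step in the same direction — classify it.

Approach: by step. Departure: by step, continuing in the same direction.
Stepwise on both sides with no change of direction means the note fills in the space between two different chord tones — a passing tone. (Had it turned back to its starting note it would be a neighbor tone instead.)

Passing tone.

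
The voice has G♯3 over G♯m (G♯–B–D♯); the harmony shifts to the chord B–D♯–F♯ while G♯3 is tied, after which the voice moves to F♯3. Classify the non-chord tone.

The harmony at that moment is B major triad (B, D♯, F♯); G♯3 is not a chord tone.
It is held over (the same pitch as the preceding G♯3) and left by step down to F♯3.
Held over from the previous chord and resolving down by step — a suspension.

G♯3 is a suspension.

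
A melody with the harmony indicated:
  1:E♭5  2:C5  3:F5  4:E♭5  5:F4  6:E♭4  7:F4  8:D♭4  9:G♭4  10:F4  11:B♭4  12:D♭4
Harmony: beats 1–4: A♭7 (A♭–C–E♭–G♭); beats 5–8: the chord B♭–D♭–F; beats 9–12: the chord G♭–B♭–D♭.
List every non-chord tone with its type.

F5 (beat 3) — appoggiatura; E♭4 (beat 6) — neighbor tone; F4 (beat 10) — escape tone.

The harmony at that moment is A♭ dominant seventh chord (A♭, C, E♭, G♭); F5 is not a chord tone.
It is approached by leap up from C5 and left by step down to E♭5.
Leap in, step out — an appoggiatura.
The harmony at that moment is B♭ minor triad (B♭, D♭, F); E♭4 is not a chord tone.
It is approached by step down from F4 and left by step up to F4.
Step away and step back to the same note — a neighbor tone (lower neighbor).
The harmony at that moment is G♭ major triad (G♭, B♭, D♭); F4 is not a chord tone.
It is approached by step down from G♭4 and left by leap up to B♭4.
Step in, leap out — an escape tone.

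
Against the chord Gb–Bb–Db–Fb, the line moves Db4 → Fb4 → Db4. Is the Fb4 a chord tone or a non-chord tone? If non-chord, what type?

Gb dominant seventh chord contains Gb, Bb, Db, Fb; Fb is the seventh, so it is a chord tone.

Chord tone (the seventh of Gb dominant seventh chord).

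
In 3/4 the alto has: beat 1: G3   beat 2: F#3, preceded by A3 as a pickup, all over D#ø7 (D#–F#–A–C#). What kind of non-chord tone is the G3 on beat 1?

Passing tone.

The harmony at that moment is D# half-diminished seventh chord (D#, F#, A, C#); G3 is not a chord tone.
It is approached by step down from A3 and left by step down to F#3.
Step in, step out in the same direction — a passing tone.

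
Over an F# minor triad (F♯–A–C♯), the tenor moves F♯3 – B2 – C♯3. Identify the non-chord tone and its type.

B2 is an appoggiatura.

The harmony at that moment is F♯ minor triad (F♯, A, C♯); B2 is not a chord tone.
It is approached by leap down from F♯3 and left by step up to C♯3.
Leap in, step out — an appoggiatura.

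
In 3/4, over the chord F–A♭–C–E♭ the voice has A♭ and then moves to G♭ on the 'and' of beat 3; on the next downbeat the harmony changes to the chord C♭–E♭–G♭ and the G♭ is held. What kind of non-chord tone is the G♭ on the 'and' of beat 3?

The harmony at that moment is F minor seventh chord (F, A♭, C, E♭); G♭ is not a chord tone.
It is approached by step down from A♭ and then sustained as the same pitch into the next harmony.
Arriving early and becoming a chord tone when the harmony changes — an anticipation.

Anticipation.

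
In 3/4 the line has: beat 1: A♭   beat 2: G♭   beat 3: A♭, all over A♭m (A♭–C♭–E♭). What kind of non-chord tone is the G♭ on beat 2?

The harmony at that moment is A♭ minor triad (A♭, C♭, E♭); G♭ is not a chord tone.
It is approached by step down from A♭ and left by step up to A♭.
Step away and step back to the same note — a neighbor tone (lower neighbor).

Lower neighbor tone.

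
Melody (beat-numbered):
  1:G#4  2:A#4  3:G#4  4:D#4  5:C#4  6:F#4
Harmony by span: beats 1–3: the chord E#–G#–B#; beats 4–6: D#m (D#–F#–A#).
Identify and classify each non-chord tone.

The harmony at that moment is E# minor triad (E#, G#, B#); A#4 is not a chord tone.
It is approached by step up from G#4 and left by step down to G#4.
Step away and step back to the same note — a neighbor tone (upper neighbor).
The harmony at that moment is D# minor triad (D#, F#, A#); C#4 is not a chord tone.
It is approached by step down from D#4 and left by leap up to F#4.
Step in, leap out — an escape tone.

A#4 (beat 2) — neighbor tone; C#4 (beat 5) — escape tone.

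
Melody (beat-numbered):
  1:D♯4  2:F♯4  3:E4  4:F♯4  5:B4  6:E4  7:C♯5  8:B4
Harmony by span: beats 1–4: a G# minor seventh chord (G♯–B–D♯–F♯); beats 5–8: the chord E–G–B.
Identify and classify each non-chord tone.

The harmony at that moment is G♯ minor seventh chord (G♯, B, D♯, F♯); E4 is not a chord tone.
It is approached by step down from F♯4 and left by step up to F♯4.
Step away and step back to the same note — a neighbor tone (lower neighbor).
The harmony at that moment is E minor triad (E, G, B); C♯5 is not a chord tone.
It is approached by leap up from E4 and left by step down to B4.
Leap in, step out — an appoggiatura.

E4 (beat 3) — neighbor tone; C♯5 (beat 7) — appoggiatura.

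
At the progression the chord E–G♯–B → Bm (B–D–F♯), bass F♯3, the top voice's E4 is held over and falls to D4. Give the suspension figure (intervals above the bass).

At the second chord the bass is F♯3. The suspended E4 lies a seventh above the bass; after resolving down by step to D4, the interval above the bass becomes a sixth.
Suspension figures are named by those two intervals: 7–6.

7–6 suspension.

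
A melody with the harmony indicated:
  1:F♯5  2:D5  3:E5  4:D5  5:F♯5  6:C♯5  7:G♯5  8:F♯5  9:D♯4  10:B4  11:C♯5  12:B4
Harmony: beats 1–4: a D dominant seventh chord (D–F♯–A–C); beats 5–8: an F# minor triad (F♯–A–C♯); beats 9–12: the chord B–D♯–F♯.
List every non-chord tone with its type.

The harmony at that moment is D dominant seventh chord (D, F♯, A, C); E5 is not a chord tone.
It is approached by step up from D5 and left by step down to D5.
Step away and step back to the same note — a neighbor tone (upper neighbor).
The harmony at that moment is F♯ minor triad (F♯, A, C♯); G♯5 is not a chord tone.
It is approached by leap up from C♯5 and left by step down to F♯5.
Leap in, step out — an appoggiatura.
The harmony at that moment is B major triad (B, D♯, F♯); C♯5 is not a chord tone.
It is approached by step up from B4 and left by step down to B4.
Step away and step back to the same note — a neighbor tone (upper neighbor).

E5 (beat 3) — neighbor tone; G♯5 (beat 7) — appoggiatura; C♯5 (beat 11) — neighbor tone.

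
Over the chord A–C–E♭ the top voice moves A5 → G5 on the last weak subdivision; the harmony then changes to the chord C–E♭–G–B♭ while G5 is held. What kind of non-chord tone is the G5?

G5 is an anticipation.

The harmony at that moment is A diminished triad (A, C, E♭); G5 is not a chord tone.
It is approached by step down from A5 and then sustained as the same pitch into the next harmony.
Arriving early and becoming a chord tone when the harmony changes — an anticipation.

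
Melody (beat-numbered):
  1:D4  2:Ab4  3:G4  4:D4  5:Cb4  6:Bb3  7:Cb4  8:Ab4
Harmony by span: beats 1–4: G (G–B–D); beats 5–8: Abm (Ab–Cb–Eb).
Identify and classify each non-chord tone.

Ab4 (beat 2) — appoggiatura; Bb3 (beat 6) — neighbor tone.

The harmony at that moment is G major triad (G, B, D); Ab4 is not a chord tone.
It is approached by leap up from D4 and left by step down to G4.
Leap in, step out — an appoggiatura.
The harmony at that moment is Ab minor triad (Ab, Cb, Eb); Bb3 is not a chord tone.
It is approached by step down from Cb4 and left by step up to Cb4.
Step away and step back to the same note — a neighbor tone (lower neighbor).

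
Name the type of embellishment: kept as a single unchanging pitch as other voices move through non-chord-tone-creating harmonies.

Pedal tone.

Approach: none. Departure: none — a single pitch is sustained while the chords change around it, passing through harmonies that do not contain it.
No melodic motion at all; the dissonance is created entirely by the moving harmonies against the stationary note — a pedal tone (pedal point).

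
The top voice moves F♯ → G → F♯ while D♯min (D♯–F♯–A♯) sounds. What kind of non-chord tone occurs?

The harmony at that moment is D♯ minor triad (D♯, F♯, A♯); G is not a chord tone.
It is approached by step up from F♯ and left by step down to F♯.
Step away and step back to the same note — a neighbor tone (upper neighbor).

G is a neighbor tone.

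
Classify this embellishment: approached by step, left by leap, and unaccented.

Escape tone.

Approach: by step. Departure: by leap. Metric position: weak.
Step in, leap out, from a weak position — an escape tone (échappée). (It is the mirror image of the appoggiatura, which leaps in and steps out on a strong beat.)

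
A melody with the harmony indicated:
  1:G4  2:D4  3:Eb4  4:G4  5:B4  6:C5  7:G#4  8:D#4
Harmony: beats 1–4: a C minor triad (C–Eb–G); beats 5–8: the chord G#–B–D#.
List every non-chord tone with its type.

D4 (beat 2) — appoggiatura; C5 (beat 6) — escape tone.

The harmony at that moment is C minor triad (C, Eb, G); D4 is not a chord tone.
It is approached by leap down from G4 and left by step up to Eb4.
Leap in, step out — an appoggiatura.
The harmony at that moment is G# minor triad (G#, B, D#); C5 is not a chord tone.
It is approached by step up from B4 and left by leap down to G#4.
Step in, leap out — an escape tone.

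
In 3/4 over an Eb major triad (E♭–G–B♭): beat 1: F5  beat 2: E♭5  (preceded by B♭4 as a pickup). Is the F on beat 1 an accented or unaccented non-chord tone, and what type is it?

Accented appoggiatura.

The harmony at that moment is E♭ major triad (E♭, G, B♭); F5 is not a chord tone.
It is approached by leap up from B♭4 and left by step down to E♭5.
Leap in, step out — an appoggiatura.
It falls on the downbeat, so it is accented.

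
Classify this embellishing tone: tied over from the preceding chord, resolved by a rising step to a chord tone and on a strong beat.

Approach: by preparation — the pitch is first a chord tone, then held (tied or repeated) while the harmony changes under it. Departure: up by step. Metric position: strong.
A prepared dissonance that resolves upward by step — a retardation. (The same figure resolving downward would be a suspension.)

Retardation.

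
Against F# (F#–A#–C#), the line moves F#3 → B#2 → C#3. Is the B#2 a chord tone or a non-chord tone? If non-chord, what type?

The harmony at that moment is F# major triad (F#, A#, C#); B#2 is not a chord tone.
It is approached by leap down from F#3 and left by step up to C#3.
Leap in, step out — an appoggiatura.

Non-chord tone — an appoggiatura.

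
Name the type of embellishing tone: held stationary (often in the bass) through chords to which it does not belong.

Pedal tone.

Approach: none. Departure: none — a single pitch is sustained while the chords change around it, passing through harmonies that do not contain it.
No melodic motion at all; the dissonance is created entirely by the moving harmonies against the stationary note — a pedal tone (pedal point).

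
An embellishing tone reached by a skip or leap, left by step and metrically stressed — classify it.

Approach: by leap. Departure: by step. Metric position: strong.
Leap in, step out, in a metrically strong position — an appoggiatura. (It is the mirror image of the escape tone, which steps in and leaps out from a weak position.)

Appoggiatura.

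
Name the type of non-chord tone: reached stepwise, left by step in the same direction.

Approach: by step. Departure: by step, continuing in the same direction.
Stepwise on both sides with no change of direction means the note fills in the space between two different chord tones — a passing tone. (Had it turned back to its starting note it would be a neighbor tone instead.)

Passing tone.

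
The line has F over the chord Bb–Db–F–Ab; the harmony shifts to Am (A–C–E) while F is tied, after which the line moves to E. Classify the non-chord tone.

F is a suspension.

The harmony at that moment is A minor triad (A, C, E); F is not a chord tone.
It is held over (the same pitch as the preceding F) and left by step down to E.
Held over from the previous chord and resolving down by step — a suspension.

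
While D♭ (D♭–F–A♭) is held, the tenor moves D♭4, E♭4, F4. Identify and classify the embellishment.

The harmony at that moment is D♭ major triad (D♭, F, A♭); E♭4 is not a chord tone.
It is approached by step up from D♭4 and left by step up to F4.
Step in, step out in the same direction — a passing tone.

E♭4 is a passing tone.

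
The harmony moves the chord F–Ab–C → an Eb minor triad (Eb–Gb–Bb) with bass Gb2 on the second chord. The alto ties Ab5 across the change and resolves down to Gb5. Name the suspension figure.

At the second chord the bass is Gb2. The suspended Ab5 lies a ninth above the bass; after resolving down by step to Gb5, the interval above the bass becomes an octave.
Suspension figures are named by those two intervals: 9–8.

9–8 suspension.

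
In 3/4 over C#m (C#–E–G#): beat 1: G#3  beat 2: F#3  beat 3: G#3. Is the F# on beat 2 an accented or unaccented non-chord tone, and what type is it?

Unaccented neighbor tone.

The harmony at that moment is C# minor triad (C#, E, G#); F#3 is not a chord tone.
It is approached by step down from G#3 and left by step up to G#3.
Step away and step back to the same note — a neighbor tone (lower neighbor).
It falls on a weak beat, so it is unaccented.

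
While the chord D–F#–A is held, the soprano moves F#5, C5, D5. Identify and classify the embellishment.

The harmony at that moment is D major triad (D, F#, A); C5 is not a chord tone.
It is approached by leap down from F#5 and left by step up to D5.
Leap in, step out — an appoggiatura.

C5 is an appoggiatura.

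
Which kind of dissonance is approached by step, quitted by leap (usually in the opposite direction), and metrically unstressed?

Approach: by step. Departure: by leap. Metric position: weak.
Step in, leap out, from a weak position — an escape tone (échappée). (It is the mirror image of the appoggiatura, which leaps in and steps out on a strong beat.)

Escape tone.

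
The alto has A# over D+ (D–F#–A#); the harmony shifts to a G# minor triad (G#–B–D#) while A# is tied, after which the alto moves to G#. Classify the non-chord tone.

A# is a suspension.

The harmony at that moment is G# minor triad (G#, B, D#); A# is not a chord tone.
It is held over (the same pitch as the preceding A#) and left by step down to G#.
Held over from the previous chord and resolving down by step — a suspension.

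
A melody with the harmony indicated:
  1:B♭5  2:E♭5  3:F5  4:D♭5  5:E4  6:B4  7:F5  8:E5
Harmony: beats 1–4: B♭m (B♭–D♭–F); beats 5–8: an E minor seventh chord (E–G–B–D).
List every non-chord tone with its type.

E♭5 (beat 2) — appoggiatura; F5 (beat 7) — appoggiatura.

The harmony at that moment is B♭ minor triad (B♭, D♭, F); E♭5 is not a chord tone.
It is approached by leap down from B♭5 and left by step up to F5.
Leap in, step out — an appoggiatura.
The harmony at that moment is E minor seventh chord (E, G, B, D); F5 is not a chord tone.
It is approached by leap up from B4 and left by step down to E5.
Leap in, step out — an appoggiatura.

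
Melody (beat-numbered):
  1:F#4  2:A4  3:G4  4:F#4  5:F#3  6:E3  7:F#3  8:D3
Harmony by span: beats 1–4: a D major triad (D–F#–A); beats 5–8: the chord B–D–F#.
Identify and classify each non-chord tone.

G4 (beat 3) — passing tone; E3 (beat 6) — neighbor tone.

The harmony at that moment is D major triad (D, F#, A); G4 is not a chord tone.
It is approached by step down from A4 and left by step down to F#4.
Step in, step out in the same direction — a passing tone.
The harmony at that moment is B minor triad (B, D, F#); E3 is not a chord tone.
It is approached by step down from F#3 and left by step up to F#3.
Step away and step back to the same note — a neighbor tone (lower neighbor).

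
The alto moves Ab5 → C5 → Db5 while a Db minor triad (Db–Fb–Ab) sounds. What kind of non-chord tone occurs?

The harmony at that moment is Db minor triad (Db, Fb, Ab); C5 is not a chord tone.
It is approached by leap down from Ab5 and left by step up to Db5.
Leap in, step out — an appoggiatura.

C5 is an appoggiatura.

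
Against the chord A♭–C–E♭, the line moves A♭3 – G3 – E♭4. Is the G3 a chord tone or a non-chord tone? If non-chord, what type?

Non-chord tone — an escape tone.

The harmony at that moment is A♭ major triad (A♭, C, E♭); G3 is not a chord tone.
It is approached by step down from A♭3 and left by leap up to E♭4.
Step in, leap out — an escape tone.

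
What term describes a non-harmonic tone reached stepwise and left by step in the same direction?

Approach: by step. Departure: by step, continuing in the same direction.
Stepwise on both sides with no change of direction means the note fills in the space between two different chord tones — a passing tone. (Had it turned back to its starting note it would be a neighbor tone instead.)

Passing tone.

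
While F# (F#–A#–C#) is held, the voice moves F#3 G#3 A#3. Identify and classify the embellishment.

The harmony at that moment is F# major triad (F#, A#, C#); G#3 is not a chord tone.
It is approached by step up from F#3 and left by step up to A#3.
Step in, step out in the same direction — a passing tone.

G#3 is a passing tone.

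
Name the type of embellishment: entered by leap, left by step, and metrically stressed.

Approach: by leap. Departure: by step. Metric position: strong.
Leap in, step out, in a metrically strong position — an appoggiatura. (It is the mirror image of the escape tone, which steps in and leaps out from a weak position.)

Appoggiatura.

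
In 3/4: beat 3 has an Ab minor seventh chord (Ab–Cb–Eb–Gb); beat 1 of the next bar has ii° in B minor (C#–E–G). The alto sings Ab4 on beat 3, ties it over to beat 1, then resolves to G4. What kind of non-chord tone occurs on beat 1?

Suspension.

The harmony at that moment is C# diminished triad (C#, E, G); Ab4 is not a chord tone.
It is held over (the same pitch as the preceding Ab4) and left by step down to G4.
Held over from the previous chord and resolving down by step — a suspension.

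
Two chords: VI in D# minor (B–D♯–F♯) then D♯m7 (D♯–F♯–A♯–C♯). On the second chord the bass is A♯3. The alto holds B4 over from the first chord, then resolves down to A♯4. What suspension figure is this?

9–8 suspension.

At the second chord the bass is A♯3. The suspended B4 lies a ninth above the bass; after resolving down by step to A♯4, the interval above the bass becomes an octave.
Suspension figures are named by those two intervals: 9–8.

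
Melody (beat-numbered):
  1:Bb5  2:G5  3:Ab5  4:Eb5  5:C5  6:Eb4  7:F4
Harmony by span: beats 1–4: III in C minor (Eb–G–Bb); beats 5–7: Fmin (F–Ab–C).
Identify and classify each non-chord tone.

The harmony at that moment is Eb major triad (Eb, G, Bb); Ab5 is not a chord tone.
It is approached by step up from G5 and left by leap down to Eb5.
Step in, leap out — an escape tone.
The harmony at that moment is F minor triad (F, Ab, C); Eb4 is not a chord tone.
It is approached by leap down from C5 and left by step up to F4.
Leap in, step out — an appoggiatura.

Ab5 (beat 3) — escape tone; Eb4 (beat 6) — appoggiatura.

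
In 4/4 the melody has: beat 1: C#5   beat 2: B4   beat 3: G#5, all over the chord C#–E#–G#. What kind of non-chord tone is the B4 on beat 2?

The harmony at that moment is C# major triad (C#, E#, G#); B4 is not a chord tone.
It is approached by step down from C#5 and left by leap up to G#5.
Step in, leap out, on a weak beat — an escape tone.

Escape tone.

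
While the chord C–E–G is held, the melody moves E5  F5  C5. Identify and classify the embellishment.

F5 is an escape tone.

The harmony at that moment is C major triad (C, E, G); F5 is not a chord tone.
It is approached by step up from E5 and left by leap down to C5.
Step in, leap out — an escape tone.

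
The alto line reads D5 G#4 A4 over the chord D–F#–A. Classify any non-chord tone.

G#4 is an appoggiatura.

The harmony at that moment is D major triad (D, F#, A); G#4 is not a chord tone.
It is approached by leap down from D5 and left by step up to A4.
Leap in, step out — an appoggiatura.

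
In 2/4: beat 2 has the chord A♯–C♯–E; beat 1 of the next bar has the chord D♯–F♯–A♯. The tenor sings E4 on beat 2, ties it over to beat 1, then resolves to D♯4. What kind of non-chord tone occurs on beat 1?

Suspension.

The harmony at that moment is D♯ minor triad (D♯, F♯, A♯); E4 is not a chord tone.
It is held over (the same pitch as the preceding E4) and left by step down to D♯4.
Held over from the previous chord and resolving down by step — a suspension.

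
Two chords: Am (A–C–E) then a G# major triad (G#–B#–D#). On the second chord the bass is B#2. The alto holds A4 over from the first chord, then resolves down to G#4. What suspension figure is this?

At the second chord the bass is B#2. The suspended A4 lies a seventh above the bass; after resolving down by step to G#4, the interval above the bass becomes a sixth.
Suspension figures are named by those two intervals: 7–6.

7–6 suspension.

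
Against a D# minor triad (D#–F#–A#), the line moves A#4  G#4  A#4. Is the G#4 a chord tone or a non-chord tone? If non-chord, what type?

The harmony at that moment is D# minor triad (D#, F#, A#); G#4 is not a chord tone.
It is approached by step down from A#4 and left by step up to A#4.
Step away and step back to the same note — a neighbor tone (lower neighbor).

Non-chord tone — a neighbor tone.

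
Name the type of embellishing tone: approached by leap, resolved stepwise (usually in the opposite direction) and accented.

Appoggiatura.

Approach: by leap. Departure: by step. Metric position: strong.
Leap in, step out, in a metrically strong position — an appoggiatura. (It is the mirror image of the escape tone, which steps in and leaps out from a weak position.)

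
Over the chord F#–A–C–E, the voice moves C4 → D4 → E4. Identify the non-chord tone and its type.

The harmony at that moment is F# half-diminished seventh chord (F#, A, C, E); D4 is not a chord tone.
It is approached by step up from C4 and left by step up to E4.
Step in, step out in the same direction — a passing tone.

D4 is a passing tone.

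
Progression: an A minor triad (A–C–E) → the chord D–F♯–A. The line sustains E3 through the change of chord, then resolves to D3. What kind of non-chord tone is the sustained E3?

The harmony at that moment is D major triad (D, F♯, A); E3 is not a chord tone.
It is held over (the same pitch as the preceding E3) and left by step down to D3.
Held over from the previous chord and resolving down by step — a suspension.

E3 is a suspension.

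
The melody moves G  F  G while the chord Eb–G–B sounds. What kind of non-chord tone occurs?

F is a neighbor tone.

The harmony at that moment is Eb augmented triad (Eb, G, B); F is not a chord tone.
It is approached by step down from G and left by step up to G.
Step away and step back to the same note — a neighbor tone (lower neighbor).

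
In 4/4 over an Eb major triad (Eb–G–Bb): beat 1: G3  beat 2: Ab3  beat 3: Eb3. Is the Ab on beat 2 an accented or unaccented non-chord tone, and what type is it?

Unaccented escape tone.

The harmony at that moment is Eb major triad (Eb, G, Bb); Ab3 is not a chord tone.
It is approached by step up from G3 and left by leap down to Eb3.
Step in, leap out — an escape tone.
It falls on a weak beat, so it is unaccented.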